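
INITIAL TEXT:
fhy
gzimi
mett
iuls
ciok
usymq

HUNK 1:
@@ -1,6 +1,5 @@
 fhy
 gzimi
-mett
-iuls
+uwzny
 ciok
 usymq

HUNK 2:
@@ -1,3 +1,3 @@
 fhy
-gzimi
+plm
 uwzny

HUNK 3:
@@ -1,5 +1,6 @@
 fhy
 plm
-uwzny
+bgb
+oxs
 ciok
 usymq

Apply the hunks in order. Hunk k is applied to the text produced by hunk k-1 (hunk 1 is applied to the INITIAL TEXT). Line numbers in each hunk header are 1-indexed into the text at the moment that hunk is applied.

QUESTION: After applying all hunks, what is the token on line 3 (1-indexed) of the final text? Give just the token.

Answer: bgb

Derivation:
Hunk 1: at line 1 remove [mett,iuls] add [uwzny] -> 5 lines: fhy gzimi uwzny ciok usymq
Hunk 2: at line 1 remove [gzimi] add [plm] -> 5 lines: fhy plm uwzny ciok usymq
Hunk 3: at line 1 remove [uwzny] add [bgb,oxs] -> 6 lines: fhy plm bgb oxs ciok usymq
Final line 3: bgb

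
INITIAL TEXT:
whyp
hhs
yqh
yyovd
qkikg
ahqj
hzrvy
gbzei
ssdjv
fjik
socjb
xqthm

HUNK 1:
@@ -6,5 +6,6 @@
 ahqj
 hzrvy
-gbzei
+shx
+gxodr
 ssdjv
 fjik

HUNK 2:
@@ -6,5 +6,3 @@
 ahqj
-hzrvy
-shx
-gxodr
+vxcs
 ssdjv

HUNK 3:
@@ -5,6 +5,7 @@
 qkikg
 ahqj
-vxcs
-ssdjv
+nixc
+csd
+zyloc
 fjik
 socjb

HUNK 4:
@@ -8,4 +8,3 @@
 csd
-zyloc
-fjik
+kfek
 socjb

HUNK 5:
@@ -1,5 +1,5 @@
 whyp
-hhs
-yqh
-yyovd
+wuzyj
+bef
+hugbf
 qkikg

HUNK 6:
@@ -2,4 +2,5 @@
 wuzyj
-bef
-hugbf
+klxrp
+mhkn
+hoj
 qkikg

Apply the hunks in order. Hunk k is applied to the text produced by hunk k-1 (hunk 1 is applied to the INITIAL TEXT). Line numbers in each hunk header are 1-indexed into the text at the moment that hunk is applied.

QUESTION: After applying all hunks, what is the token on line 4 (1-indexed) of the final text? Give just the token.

Hunk 1: at line 6 remove [gbzei] add [shx,gxodr] -> 13 lines: whyp hhs yqh yyovd qkikg ahqj hzrvy shx gxodr ssdjv fjik socjb xqthm
Hunk 2: at line 6 remove [hzrvy,shx,gxodr] add [vxcs] -> 11 lines: whyp hhs yqh yyovd qkikg ahqj vxcs ssdjv fjik socjb xqthm
Hunk 3: at line 5 remove [vxcs,ssdjv] add [nixc,csd,zyloc] -> 12 lines: whyp hhs yqh yyovd qkikg ahqj nixc csd zyloc fjik socjb xqthm
Hunk 4: at line 8 remove [zyloc,fjik] add [kfek] -> 11 lines: whyp hhs yqh yyovd qkikg ahqj nixc csd kfek socjb xqthm
Hunk 5: at line 1 remove [hhs,yqh,yyovd] add [wuzyj,bef,hugbf] -> 11 lines: whyp wuzyj bef hugbf qkikg ahqj nixc csd kfek socjb xqthm
Hunk 6: at line 2 remove [bef,hugbf] add [klxrp,mhkn,hoj] -> 12 lines: whyp wuzyj klxrp mhkn hoj qkikg ahqj nixc csd kfek socjb xqthm
Final line 4: mhkn

Answer: mhkn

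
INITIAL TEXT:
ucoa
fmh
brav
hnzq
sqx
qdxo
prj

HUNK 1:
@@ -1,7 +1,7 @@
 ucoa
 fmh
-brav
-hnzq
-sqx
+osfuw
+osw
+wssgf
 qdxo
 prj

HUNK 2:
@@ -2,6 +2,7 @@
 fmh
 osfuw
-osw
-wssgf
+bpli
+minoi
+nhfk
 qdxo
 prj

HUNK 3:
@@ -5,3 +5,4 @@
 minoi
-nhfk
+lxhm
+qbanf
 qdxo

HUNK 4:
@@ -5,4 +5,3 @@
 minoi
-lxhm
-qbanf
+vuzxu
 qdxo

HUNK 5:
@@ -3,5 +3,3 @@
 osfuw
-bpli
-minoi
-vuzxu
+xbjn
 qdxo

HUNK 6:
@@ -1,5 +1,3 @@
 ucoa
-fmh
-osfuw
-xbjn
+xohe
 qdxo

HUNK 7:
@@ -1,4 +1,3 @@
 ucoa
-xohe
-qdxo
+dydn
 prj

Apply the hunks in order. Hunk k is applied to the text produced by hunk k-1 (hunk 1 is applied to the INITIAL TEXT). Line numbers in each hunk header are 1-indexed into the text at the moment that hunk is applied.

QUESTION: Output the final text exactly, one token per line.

Hunk 1: at line 1 remove [brav,hnzq,sqx] add [osfuw,osw,wssgf] -> 7 lines: ucoa fmh osfuw osw wssgf qdxo prj
Hunk 2: at line 2 remove [osw,wssgf] add [bpli,minoi,nhfk] -> 8 lines: ucoa fmh osfuw bpli minoi nhfk qdxo prj
Hunk 3: at line 5 remove [nhfk] add [lxhm,qbanf] -> 9 lines: ucoa fmh osfuw bpli minoi lxhm qbanf qdxo prj
Hunk 4: at line 5 remove [lxhm,qbanf] add [vuzxu] -> 8 lines: ucoa fmh osfuw bpli minoi vuzxu qdxo prj
Hunk 5: at line 3 remove [bpli,minoi,vuzxu] add [xbjn] -> 6 lines: ucoa fmh osfuw xbjn qdxo prj
Hunk 6: at line 1 remove [fmh,osfuw,xbjn] add [xohe] -> 4 lines: ucoa xohe qdxo prj
Hunk 7: at line 1 remove [xohe,qdxo] add [dydn] -> 3 lines: ucoa dydn prj

Answer: ucoa
dydn
prj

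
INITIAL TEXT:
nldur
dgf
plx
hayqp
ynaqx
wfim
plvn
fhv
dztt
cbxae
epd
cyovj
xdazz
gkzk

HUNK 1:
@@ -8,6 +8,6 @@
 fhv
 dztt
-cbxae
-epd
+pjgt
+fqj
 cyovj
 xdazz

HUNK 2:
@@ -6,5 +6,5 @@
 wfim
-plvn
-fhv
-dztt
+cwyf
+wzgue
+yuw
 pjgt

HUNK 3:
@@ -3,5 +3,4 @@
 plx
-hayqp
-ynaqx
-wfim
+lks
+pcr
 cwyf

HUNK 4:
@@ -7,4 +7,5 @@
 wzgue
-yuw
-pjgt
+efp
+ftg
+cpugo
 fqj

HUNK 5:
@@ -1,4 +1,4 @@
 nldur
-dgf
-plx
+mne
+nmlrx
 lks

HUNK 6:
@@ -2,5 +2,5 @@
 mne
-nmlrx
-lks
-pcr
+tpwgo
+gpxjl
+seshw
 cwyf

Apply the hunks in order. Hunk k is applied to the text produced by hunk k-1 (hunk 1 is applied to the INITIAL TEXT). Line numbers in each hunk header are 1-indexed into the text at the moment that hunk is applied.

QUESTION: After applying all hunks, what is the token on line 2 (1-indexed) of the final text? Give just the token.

Hunk 1: at line 8 remove [cbxae,epd] add [pjgt,fqj] -> 14 lines: nldur dgf plx hayqp ynaqx wfim plvn fhv dztt pjgt fqj cyovj xdazz gkzk
Hunk 2: at line 6 remove [plvn,fhv,dztt] add [cwyf,wzgue,yuw] -> 14 lines: nldur dgf plx hayqp ynaqx wfim cwyf wzgue yuw pjgt fqj cyovj xdazz gkzk
Hunk 3: at line 3 remove [hayqp,ynaqx,wfim] add [lks,pcr] -> 13 lines: nldur dgf plx lks pcr cwyf wzgue yuw pjgt fqj cyovj xdazz gkzk
Hunk 4: at line 7 remove [yuw,pjgt] add [efp,ftg,cpugo] -> 14 lines: nldur dgf plx lks pcr cwyf wzgue efp ftg cpugo fqj cyovj xdazz gkzk
Hunk 5: at line 1 remove [dgf,plx] add [mne,nmlrx] -> 14 lines: nldur mne nmlrx lks pcr cwyf wzgue efp ftg cpugo fqj cyovj xdazz gkzk
Hunk 6: at line 2 remove [nmlrx,lks,pcr] add [tpwgo,gpxjl,seshw] -> 14 lines: nldur mne tpwgo gpxjl seshw cwyf wzgue efp ftg cpugo fqj cyovj xdazz gkzk
Final line 2: mne

Answer: mne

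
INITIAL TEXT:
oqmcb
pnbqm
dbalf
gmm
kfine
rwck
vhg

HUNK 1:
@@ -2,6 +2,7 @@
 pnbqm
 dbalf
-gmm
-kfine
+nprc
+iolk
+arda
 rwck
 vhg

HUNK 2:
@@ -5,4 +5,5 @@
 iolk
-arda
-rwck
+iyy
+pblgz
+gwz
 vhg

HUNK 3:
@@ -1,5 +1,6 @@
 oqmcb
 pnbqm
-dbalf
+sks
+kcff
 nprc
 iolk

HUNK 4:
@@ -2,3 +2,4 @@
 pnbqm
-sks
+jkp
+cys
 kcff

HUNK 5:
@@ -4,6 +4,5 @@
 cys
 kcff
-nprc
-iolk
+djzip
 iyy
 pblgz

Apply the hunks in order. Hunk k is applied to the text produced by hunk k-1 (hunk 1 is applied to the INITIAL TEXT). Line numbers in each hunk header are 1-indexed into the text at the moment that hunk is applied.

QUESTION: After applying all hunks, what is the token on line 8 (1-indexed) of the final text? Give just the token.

Hunk 1: at line 2 remove [gmm,kfine] add [nprc,iolk,arda] -> 8 lines: oqmcb pnbqm dbalf nprc iolk arda rwck vhg
Hunk 2: at line 5 remove [arda,rwck] add [iyy,pblgz,gwz] -> 9 lines: oqmcb pnbqm dbalf nprc iolk iyy pblgz gwz vhg
Hunk 3: at line 1 remove [dbalf] add [sks,kcff] -> 10 lines: oqmcb pnbqm sks kcff nprc iolk iyy pblgz gwz vhg
Hunk 4: at line 2 remove [sks] add [jkp,cys] -> 11 lines: oqmcb pnbqm jkp cys kcff nprc iolk iyy pblgz gwz vhg
Hunk 5: at line 4 remove [nprc,iolk] add [djzip] -> 10 lines: oqmcb pnbqm jkp cys kcff djzip iyy pblgz gwz vhg
Final line 8: pblgz

Answer: pblgz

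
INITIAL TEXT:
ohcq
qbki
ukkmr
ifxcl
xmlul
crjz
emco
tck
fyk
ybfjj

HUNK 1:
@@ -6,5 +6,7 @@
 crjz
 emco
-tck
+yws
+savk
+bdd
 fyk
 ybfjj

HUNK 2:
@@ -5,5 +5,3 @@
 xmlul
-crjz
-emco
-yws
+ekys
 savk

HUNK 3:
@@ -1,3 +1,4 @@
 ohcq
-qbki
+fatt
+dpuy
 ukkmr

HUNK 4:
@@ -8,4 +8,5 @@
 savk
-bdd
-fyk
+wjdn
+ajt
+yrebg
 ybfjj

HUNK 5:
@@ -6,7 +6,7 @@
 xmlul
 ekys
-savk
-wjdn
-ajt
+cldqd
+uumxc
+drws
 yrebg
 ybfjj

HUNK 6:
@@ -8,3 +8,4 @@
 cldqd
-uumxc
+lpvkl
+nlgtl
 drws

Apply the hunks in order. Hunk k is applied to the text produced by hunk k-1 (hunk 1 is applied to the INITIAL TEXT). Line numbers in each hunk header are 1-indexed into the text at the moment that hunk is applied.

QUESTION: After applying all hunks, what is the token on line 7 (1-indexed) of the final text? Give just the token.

Hunk 1: at line 6 remove [tck] add [yws,savk,bdd] -> 12 lines: ohcq qbki ukkmr ifxcl xmlul crjz emco yws savk bdd fyk ybfjj
Hunk 2: at line 5 remove [crjz,emco,yws] add [ekys] -> 10 lines: ohcq qbki ukkmr ifxcl xmlul ekys savk bdd fyk ybfjj
Hunk 3: at line 1 remove [qbki] add [fatt,dpuy] -> 11 lines: ohcq fatt dpuy ukkmr ifxcl xmlul ekys savk bdd fyk ybfjj
Hunk 4: at line 8 remove [bdd,fyk] add [wjdn,ajt,yrebg] -> 12 lines: ohcq fatt dpuy ukkmr ifxcl xmlul ekys savk wjdn ajt yrebg ybfjj
Hunk 5: at line 6 remove [savk,wjdn,ajt] add [cldqd,uumxc,drws] -> 12 lines: ohcq fatt dpuy ukkmr ifxcl xmlul ekys cldqd uumxc drws yrebg ybfjj
Hunk 6: at line 8 remove [uumxc] add [lpvkl,nlgtl] -> 13 lines: ohcq fatt dpuy ukkmr ifxcl xmlul ekys cldqd lpvkl nlgtl drws yrebg ybfjj
Final line 7: ekys

Answer: ekys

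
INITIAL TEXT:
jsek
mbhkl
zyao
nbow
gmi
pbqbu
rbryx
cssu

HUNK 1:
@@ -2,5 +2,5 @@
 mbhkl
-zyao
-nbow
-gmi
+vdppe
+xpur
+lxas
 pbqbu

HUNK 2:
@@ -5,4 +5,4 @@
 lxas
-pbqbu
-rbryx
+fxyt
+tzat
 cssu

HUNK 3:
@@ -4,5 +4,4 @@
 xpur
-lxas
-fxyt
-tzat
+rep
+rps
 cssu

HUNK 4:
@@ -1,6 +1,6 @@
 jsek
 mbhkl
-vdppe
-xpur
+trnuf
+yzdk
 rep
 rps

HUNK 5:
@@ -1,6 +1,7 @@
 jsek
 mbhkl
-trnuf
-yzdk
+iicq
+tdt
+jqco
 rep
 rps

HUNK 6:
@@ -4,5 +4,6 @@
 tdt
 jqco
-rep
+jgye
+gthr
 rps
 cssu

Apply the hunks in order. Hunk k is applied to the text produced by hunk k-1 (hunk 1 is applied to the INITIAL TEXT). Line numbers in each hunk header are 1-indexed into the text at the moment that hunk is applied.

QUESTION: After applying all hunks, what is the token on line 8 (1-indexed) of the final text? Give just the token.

Hunk 1: at line 2 remove [zyao,nbow,gmi] add [vdppe,xpur,lxas] -> 8 lines: jsek mbhkl vdppe xpur lxas pbqbu rbryx cssu
Hunk 2: at line 5 remove [pbqbu,rbryx] add [fxyt,tzat] -> 8 lines: jsek mbhkl vdppe xpur lxas fxyt tzat cssu
Hunk 3: at line 4 remove [lxas,fxyt,tzat] add [rep,rps] -> 7 lines: jsek mbhkl vdppe xpur rep rps cssu
Hunk 4: at line 1 remove [vdppe,xpur] add [trnuf,yzdk] -> 7 lines: jsek mbhkl trnuf yzdk rep rps cssu
Hunk 5: at line 1 remove [trnuf,yzdk] add [iicq,tdt,jqco] -> 8 lines: jsek mbhkl iicq tdt jqco rep rps cssu
Hunk 6: at line 4 remove [rep] add [jgye,gthr] -> 9 lines: jsek mbhkl iicq tdt jqco jgye gthr rps cssu
Final line 8: rps

Answer: rps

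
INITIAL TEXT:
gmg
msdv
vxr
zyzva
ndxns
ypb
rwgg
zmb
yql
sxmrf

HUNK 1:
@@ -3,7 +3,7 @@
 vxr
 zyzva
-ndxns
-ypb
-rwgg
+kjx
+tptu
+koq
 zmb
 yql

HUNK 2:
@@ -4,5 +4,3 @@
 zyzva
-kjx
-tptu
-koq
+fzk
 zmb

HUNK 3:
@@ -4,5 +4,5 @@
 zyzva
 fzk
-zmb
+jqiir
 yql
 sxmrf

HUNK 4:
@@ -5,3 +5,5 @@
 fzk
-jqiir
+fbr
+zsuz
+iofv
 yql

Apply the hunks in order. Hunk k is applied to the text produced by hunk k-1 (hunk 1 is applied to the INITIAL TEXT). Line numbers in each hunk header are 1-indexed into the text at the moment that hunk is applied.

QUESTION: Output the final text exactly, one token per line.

Answer: gmg
msdv
vxr
zyzva
fzk
fbr
zsuz
iofv
yql
sxmrf

Derivation:
Hunk 1: at line 3 remove [ndxns,ypb,rwgg] add [kjx,tptu,koq] -> 10 lines: gmg msdv vxr zyzva kjx tptu koq zmb yql sxmrf
Hunk 2: at line 4 remove [kjx,tptu,koq] add [fzk] -> 8 lines: gmg msdv vxr zyzva fzk zmb yql sxmrf
Hunk 3: at line 4 remove [zmb] add [jqiir] -> 8 lines: gmg msdv vxr zyzva fzk jqiir yql sxmrf
Hunk 4: at line 5 remove [jqiir] add [fbr,zsuz,iofv] -> 10 lines: gmg msdv vxr zyzva fzk fbr zsuz iofv yql sxmrf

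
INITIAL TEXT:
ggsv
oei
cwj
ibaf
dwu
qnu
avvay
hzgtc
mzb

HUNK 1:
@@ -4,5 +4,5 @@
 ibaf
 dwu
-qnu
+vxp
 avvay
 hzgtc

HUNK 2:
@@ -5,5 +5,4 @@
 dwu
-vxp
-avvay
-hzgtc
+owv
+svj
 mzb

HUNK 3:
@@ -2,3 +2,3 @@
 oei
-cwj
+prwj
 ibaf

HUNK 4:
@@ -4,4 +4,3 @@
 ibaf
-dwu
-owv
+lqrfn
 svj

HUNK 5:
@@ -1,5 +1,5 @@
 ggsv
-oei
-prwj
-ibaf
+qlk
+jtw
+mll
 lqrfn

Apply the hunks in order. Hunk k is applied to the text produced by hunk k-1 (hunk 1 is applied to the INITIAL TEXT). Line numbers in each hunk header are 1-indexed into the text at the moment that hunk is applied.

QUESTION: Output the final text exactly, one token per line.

Hunk 1: at line 4 remove [qnu] add [vxp] -> 9 lines: ggsv oei cwj ibaf dwu vxp avvay hzgtc mzb
Hunk 2: at line 5 remove [vxp,avvay,hzgtc] add [owv,svj] -> 8 lines: ggsv oei cwj ibaf dwu owv svj mzb
Hunk 3: at line 2 remove [cwj] add [prwj] -> 8 lines: ggsv oei prwj ibaf dwu owv svj mzb
Hunk 4: at line 4 remove [dwu,owv] add [lqrfn] -> 7 lines: ggsv oei prwj ibaf lqrfn svj mzb
Hunk 5: at line 1 remove [oei,prwj,ibaf] add [qlk,jtw,mll] -> 7 lines: ggsv qlk jtw mll lqrfn svj mzb

Answer: ggsv
qlk
jtw
mll
lqrfn
svj
mzb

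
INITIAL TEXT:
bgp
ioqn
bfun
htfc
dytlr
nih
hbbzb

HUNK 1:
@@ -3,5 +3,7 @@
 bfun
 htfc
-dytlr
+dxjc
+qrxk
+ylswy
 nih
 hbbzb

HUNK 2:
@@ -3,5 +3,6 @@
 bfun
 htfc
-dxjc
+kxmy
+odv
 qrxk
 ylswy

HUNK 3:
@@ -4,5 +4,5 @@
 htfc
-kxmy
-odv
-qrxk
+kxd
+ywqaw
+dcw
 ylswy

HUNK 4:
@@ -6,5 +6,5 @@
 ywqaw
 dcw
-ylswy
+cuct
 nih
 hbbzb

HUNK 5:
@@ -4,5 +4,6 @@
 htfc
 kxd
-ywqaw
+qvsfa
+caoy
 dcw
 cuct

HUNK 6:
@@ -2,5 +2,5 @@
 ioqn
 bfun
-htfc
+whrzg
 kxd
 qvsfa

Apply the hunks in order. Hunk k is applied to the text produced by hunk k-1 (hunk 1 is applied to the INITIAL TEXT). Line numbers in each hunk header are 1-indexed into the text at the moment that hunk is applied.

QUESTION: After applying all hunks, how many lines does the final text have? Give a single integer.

Answer: 11

Derivation:
Hunk 1: at line 3 remove [dytlr] add [dxjc,qrxk,ylswy] -> 9 lines: bgp ioqn bfun htfc dxjc qrxk ylswy nih hbbzb
Hunk 2: at line 3 remove [dxjc] add [kxmy,odv] -> 10 lines: bgp ioqn bfun htfc kxmy odv qrxk ylswy nih hbbzb
Hunk 3: at line 4 remove [kxmy,odv,qrxk] add [kxd,ywqaw,dcw] -> 10 lines: bgp ioqn bfun htfc kxd ywqaw dcw ylswy nih hbbzb
Hunk 4: at line 6 remove [ylswy] add [cuct] -> 10 lines: bgp ioqn bfun htfc kxd ywqaw dcw cuct nih hbbzb
Hunk 5: at line 4 remove [ywqaw] add [qvsfa,caoy] -> 11 lines: bgp ioqn bfun htfc kxd qvsfa caoy dcw cuct nih hbbzb
Hunk 6: at line 2 remove [htfc] add [whrzg] -> 11 lines: bgp ioqn bfun whrzg kxd qvsfa caoy dcw cuct nih hbbzb
Final line count: 11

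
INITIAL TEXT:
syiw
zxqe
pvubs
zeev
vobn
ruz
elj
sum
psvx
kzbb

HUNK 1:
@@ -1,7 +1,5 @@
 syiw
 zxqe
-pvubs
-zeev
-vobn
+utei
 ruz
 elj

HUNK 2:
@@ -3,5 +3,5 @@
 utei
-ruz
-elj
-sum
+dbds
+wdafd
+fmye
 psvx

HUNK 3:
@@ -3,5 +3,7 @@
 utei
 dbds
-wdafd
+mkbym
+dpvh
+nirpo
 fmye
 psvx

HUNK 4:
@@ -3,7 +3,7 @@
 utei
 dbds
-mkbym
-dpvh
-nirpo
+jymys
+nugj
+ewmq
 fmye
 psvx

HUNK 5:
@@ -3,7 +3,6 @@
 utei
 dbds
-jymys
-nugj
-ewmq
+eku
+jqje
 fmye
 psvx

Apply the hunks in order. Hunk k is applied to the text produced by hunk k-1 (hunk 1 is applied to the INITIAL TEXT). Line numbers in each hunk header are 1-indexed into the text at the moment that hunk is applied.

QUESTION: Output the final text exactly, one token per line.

Hunk 1: at line 1 remove [pvubs,zeev,vobn] add [utei] -> 8 lines: syiw zxqe utei ruz elj sum psvx kzbb
Hunk 2: at line 3 remove [ruz,elj,sum] add [dbds,wdafd,fmye] -> 8 lines: syiw zxqe utei dbds wdafd fmye psvx kzbb
Hunk 3: at line 3 remove [wdafd] add [mkbym,dpvh,nirpo] -> 10 lines: syiw zxqe utei dbds mkbym dpvh nirpo fmye psvx kzbb
Hunk 4: at line 3 remove [mkbym,dpvh,nirpo] add [jymys,nugj,ewmq] -> 10 lines: syiw zxqe utei dbds jymys nugj ewmq fmye psvx kzbb
Hunk 5: at line 3 remove [jymys,nugj,ewmq] add [eku,jqje] -> 9 lines: syiw zxqe utei dbds eku jqje fmye psvx kzbb

Answer: syiw
zxqe
utei
dbds
eku
jqje
fmye
psvx
kzbb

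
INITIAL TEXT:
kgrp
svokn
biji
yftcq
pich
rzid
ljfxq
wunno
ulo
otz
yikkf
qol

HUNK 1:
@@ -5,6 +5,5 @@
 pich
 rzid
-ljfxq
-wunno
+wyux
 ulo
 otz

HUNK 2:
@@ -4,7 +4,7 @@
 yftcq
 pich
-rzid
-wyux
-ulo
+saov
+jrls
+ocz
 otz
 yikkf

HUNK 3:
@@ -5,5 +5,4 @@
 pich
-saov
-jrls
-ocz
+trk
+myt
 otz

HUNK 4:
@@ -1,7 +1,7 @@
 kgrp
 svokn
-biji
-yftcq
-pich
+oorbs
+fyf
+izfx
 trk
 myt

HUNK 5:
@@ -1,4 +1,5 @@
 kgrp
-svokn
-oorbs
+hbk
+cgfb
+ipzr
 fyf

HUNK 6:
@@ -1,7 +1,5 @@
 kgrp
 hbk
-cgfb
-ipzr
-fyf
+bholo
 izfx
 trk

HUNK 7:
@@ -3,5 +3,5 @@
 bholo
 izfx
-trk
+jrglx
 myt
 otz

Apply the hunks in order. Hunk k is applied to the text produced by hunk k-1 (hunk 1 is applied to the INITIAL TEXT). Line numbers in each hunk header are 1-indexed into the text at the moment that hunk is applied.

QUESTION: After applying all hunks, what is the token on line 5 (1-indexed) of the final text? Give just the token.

Hunk 1: at line 5 remove [ljfxq,wunno] add [wyux] -> 11 lines: kgrp svokn biji yftcq pich rzid wyux ulo otz yikkf qol
Hunk 2: at line 4 remove [rzid,wyux,ulo] add [saov,jrls,ocz] -> 11 lines: kgrp svokn biji yftcq pich saov jrls ocz otz yikkf qol
Hunk 3: at line 5 remove [saov,jrls,ocz] add [trk,myt] -> 10 lines: kgrp svokn biji yftcq pich trk myt otz yikkf qol
Hunk 4: at line 1 remove [biji,yftcq,pich] add [oorbs,fyf,izfx] -> 10 lines: kgrp svokn oorbs fyf izfx trk myt otz yikkf qol
Hunk 5: at line 1 remove [svokn,oorbs] add [hbk,cgfb,ipzr] -> 11 lines: kgrp hbk cgfb ipzr fyf izfx trk myt otz yikkf qol
Hunk 6: at line 1 remove [cgfb,ipzr,fyf] add [bholo] -> 9 lines: kgrp hbk bholo izfx trk myt otz yikkf qol
Hunk 7: at line 3 remove [trk] add [jrglx] -> 9 lines: kgrp hbk bholo izfx jrglx myt otz yikkf qol
Final line 5: jrglx

Answer: jrglx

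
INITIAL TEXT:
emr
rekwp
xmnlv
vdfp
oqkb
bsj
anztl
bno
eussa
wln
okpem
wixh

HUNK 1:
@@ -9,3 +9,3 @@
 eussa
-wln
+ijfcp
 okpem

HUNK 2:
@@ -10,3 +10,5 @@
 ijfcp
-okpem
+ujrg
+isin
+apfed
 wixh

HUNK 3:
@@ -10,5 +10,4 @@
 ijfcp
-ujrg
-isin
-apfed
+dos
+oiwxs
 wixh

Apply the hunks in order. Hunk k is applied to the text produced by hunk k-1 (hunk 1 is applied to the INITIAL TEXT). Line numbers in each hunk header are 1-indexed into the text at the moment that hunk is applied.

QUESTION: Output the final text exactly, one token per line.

Hunk 1: at line 9 remove [wln] add [ijfcp] -> 12 lines: emr rekwp xmnlv vdfp oqkb bsj anztl bno eussa ijfcp okpem wixh
Hunk 2: at line 10 remove [okpem] add [ujrg,isin,apfed] -> 14 lines: emr rekwp xmnlv vdfp oqkb bsj anztl bno eussa ijfcp ujrg isin apfed wixh
Hunk 3: at line 10 remove [ujrg,isin,apfed] add [dos,oiwxs] -> 13 lines: emr rekwp xmnlv vdfp oqkb bsj anztl bno eussa ijfcp dos oiwxs wixh

Answer: emr
rekwp
xmnlv
vdfp
oqkb
bsj
anztl
bno
eussa
ijfcp
dos
oiwxs
wixh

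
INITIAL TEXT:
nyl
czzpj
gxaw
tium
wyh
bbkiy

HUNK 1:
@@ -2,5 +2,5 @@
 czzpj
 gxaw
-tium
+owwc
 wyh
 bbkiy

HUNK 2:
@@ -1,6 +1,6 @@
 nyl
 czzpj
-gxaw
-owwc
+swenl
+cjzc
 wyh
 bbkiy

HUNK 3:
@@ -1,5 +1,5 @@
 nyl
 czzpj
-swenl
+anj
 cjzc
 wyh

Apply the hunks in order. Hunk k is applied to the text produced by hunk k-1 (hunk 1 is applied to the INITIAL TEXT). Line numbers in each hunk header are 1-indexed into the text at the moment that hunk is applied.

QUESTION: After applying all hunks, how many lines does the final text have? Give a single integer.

Hunk 1: at line 2 remove [tium] add [owwc] -> 6 lines: nyl czzpj gxaw owwc wyh bbkiy
Hunk 2: at line 1 remove [gxaw,owwc] add [swenl,cjzc] -> 6 lines: nyl czzpj swenl cjzc wyh bbkiy
Hunk 3: at line 1 remove [swenl] add [anj] -> 6 lines: nyl czzpj anj cjzc wyh bbkiy
Final line count: 6

Answer: 6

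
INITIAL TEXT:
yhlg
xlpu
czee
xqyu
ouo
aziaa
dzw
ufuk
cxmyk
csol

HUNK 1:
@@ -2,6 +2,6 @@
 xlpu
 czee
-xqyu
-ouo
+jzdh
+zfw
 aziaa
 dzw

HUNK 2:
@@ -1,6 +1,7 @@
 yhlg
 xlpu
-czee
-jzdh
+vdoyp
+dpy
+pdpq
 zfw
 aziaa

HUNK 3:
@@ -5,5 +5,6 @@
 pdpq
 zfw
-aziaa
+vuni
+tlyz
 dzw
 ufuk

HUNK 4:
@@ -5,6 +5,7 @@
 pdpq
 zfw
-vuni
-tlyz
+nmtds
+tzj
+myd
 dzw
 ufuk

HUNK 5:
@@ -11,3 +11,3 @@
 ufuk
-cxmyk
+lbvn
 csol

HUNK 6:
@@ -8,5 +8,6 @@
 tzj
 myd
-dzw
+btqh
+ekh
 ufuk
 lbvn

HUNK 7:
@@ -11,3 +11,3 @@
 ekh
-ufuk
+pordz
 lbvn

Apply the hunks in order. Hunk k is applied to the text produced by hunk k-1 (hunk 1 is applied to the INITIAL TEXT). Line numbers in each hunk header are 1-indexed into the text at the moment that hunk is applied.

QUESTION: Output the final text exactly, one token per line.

Answer: yhlg
xlpu
vdoyp
dpy
pdpq
zfw
nmtds
tzj
myd
btqh
ekh
pordz
lbvn
csol

Derivation:
Hunk 1: at line 2 remove [xqyu,ouo] add [jzdh,zfw] -> 10 lines: yhlg xlpu czee jzdh zfw aziaa dzw ufuk cxmyk csol
Hunk 2: at line 1 remove [czee,jzdh] add [vdoyp,dpy,pdpq] -> 11 lines: yhlg xlpu vdoyp dpy pdpq zfw aziaa dzw ufuk cxmyk csol
Hunk 3: at line 5 remove [aziaa] add [vuni,tlyz] -> 12 lines: yhlg xlpu vdoyp dpy pdpq zfw vuni tlyz dzw ufuk cxmyk csol
Hunk 4: at line 5 remove [vuni,tlyz] add [nmtds,tzj,myd] -> 13 lines: yhlg xlpu vdoyp dpy pdpq zfw nmtds tzj myd dzw ufuk cxmyk csol
Hunk 5: at line 11 remove [cxmyk] add [lbvn] -> 13 lines: yhlg xlpu vdoyp dpy pdpq zfw nmtds tzj myd dzw ufuk lbvn csol
Hunk 6: at line 8 remove [dzw] add [btqh,ekh] -> 14 lines: yhlg xlpu vdoyp dpy pdpq zfw nmtds tzj myd btqh ekh ufuk lbvn csol
Hunk 7: at line 11 remove [ufuk] add [pordz] -> 14 lines: yhlg xlpu vdoyp dpy pdpq zfw nmtds tzj myd btqh ekh pordz lbvn csol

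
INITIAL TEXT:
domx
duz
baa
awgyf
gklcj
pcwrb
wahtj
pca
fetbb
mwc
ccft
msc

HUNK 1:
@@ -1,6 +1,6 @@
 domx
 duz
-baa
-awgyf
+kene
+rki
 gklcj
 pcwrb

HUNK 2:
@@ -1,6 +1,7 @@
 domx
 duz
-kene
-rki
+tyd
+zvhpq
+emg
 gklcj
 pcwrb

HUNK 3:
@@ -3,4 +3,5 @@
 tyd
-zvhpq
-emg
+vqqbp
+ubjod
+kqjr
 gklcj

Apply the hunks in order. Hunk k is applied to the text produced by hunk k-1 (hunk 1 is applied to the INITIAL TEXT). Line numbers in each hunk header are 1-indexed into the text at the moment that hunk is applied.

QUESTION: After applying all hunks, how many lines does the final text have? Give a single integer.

Answer: 14

Derivation:
Hunk 1: at line 1 remove [baa,awgyf] add [kene,rki] -> 12 lines: domx duz kene rki gklcj pcwrb wahtj pca fetbb mwc ccft msc
Hunk 2: at line 1 remove [kene,rki] add [tyd,zvhpq,emg] -> 13 lines: domx duz tyd zvhpq emg gklcj pcwrb wahtj pca fetbb mwc ccft msc
Hunk 3: at line 3 remove [zvhpq,emg] add [vqqbp,ubjod,kqjr] -> 14 lines: domx duz tyd vqqbp ubjod kqjr gklcj pcwrb wahtj pca fetbb mwc ccft msc
Final line count: 14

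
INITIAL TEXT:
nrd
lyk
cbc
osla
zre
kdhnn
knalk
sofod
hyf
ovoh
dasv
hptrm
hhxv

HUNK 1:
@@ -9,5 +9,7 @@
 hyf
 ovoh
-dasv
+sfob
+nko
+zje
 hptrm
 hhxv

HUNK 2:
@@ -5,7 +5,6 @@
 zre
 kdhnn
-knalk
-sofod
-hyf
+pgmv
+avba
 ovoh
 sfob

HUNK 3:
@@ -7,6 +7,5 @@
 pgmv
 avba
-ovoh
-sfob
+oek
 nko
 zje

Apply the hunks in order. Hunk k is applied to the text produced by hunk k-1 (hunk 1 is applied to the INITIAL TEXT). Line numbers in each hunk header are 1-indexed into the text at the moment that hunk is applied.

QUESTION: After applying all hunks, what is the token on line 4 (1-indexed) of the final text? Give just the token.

Answer: osla

Derivation:
Hunk 1: at line 9 remove [dasv] add [sfob,nko,zje] -> 15 lines: nrd lyk cbc osla zre kdhnn knalk sofod hyf ovoh sfob nko zje hptrm hhxv
Hunk 2: at line 5 remove [knalk,sofod,hyf] add [pgmv,avba] -> 14 lines: nrd lyk cbc osla zre kdhnn pgmv avba ovoh sfob nko zje hptrm hhxv
Hunk 3: at line 7 remove [ovoh,sfob] add [oek] -> 13 lines: nrd lyk cbc osla zre kdhnn pgmv avba oek nko zje hptrm hhxv
Final line 4: osla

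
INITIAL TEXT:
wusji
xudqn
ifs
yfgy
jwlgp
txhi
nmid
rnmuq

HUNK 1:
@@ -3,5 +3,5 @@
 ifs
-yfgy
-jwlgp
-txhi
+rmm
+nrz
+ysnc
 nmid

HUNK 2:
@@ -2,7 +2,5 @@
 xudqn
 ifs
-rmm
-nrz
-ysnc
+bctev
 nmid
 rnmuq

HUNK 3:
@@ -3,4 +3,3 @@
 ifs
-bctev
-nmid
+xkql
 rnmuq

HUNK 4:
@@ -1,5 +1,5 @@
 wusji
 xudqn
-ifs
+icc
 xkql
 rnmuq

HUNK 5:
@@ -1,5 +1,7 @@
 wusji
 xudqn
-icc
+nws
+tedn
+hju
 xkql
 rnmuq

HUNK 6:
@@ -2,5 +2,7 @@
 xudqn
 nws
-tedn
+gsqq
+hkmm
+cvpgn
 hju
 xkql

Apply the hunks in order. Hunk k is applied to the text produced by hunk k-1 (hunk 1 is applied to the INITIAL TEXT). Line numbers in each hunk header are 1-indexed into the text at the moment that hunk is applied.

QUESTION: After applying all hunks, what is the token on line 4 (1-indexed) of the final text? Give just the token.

Answer: gsqq

Derivation:
Hunk 1: at line 3 remove [yfgy,jwlgp,txhi] add [rmm,nrz,ysnc] -> 8 lines: wusji xudqn ifs rmm nrz ysnc nmid rnmuq
Hunk 2: at line 2 remove [rmm,nrz,ysnc] add [bctev] -> 6 lines: wusji xudqn ifs bctev nmid rnmuq
Hunk 3: at line 3 remove [bctev,nmid] add [xkql] -> 5 lines: wusji xudqn ifs xkql rnmuq
Hunk 4: at line 1 remove [ifs] add [icc] -> 5 lines: wusji xudqn icc xkql rnmuq
Hunk 5: at line 1 remove [icc] add [nws,tedn,hju] -> 7 lines: wusji xudqn nws tedn hju xkql rnmuq
Hunk 6: at line 2 remove [tedn] add [gsqq,hkmm,cvpgn] -> 9 lines: wusji xudqn nws gsqq hkmm cvpgn hju xkql rnmuq
Final line 4: gsqq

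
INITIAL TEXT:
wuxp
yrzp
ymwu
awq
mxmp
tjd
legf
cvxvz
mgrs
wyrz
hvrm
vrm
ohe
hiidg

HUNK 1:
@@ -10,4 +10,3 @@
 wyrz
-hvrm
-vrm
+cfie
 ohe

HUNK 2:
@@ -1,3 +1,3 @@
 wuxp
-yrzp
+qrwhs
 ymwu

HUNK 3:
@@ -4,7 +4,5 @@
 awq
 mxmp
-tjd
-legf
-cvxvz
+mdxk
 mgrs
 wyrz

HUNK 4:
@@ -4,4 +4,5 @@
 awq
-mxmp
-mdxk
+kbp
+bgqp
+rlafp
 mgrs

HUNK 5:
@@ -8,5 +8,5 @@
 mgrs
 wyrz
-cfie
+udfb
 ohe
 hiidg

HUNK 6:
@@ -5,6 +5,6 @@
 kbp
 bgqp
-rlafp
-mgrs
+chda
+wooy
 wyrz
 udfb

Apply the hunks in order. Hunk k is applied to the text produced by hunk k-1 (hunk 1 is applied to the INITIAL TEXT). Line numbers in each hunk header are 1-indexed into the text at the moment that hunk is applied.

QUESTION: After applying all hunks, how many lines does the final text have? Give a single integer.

Hunk 1: at line 10 remove [hvrm,vrm] add [cfie] -> 13 lines: wuxp yrzp ymwu awq mxmp tjd legf cvxvz mgrs wyrz cfie ohe hiidg
Hunk 2: at line 1 remove [yrzp] add [qrwhs] -> 13 lines: wuxp qrwhs ymwu awq mxmp tjd legf cvxvz mgrs wyrz cfie ohe hiidg
Hunk 3: at line 4 remove [tjd,legf,cvxvz] add [mdxk] -> 11 lines: wuxp qrwhs ymwu awq mxmp mdxk mgrs wyrz cfie ohe hiidg
Hunk 4: at line 4 remove [mxmp,mdxk] add [kbp,bgqp,rlafp] -> 12 lines: wuxp qrwhs ymwu awq kbp bgqp rlafp mgrs wyrz cfie ohe hiidg
Hunk 5: at line 8 remove [cfie] add [udfb] -> 12 lines: wuxp qrwhs ymwu awq kbp bgqp rlafp mgrs wyrz udfb ohe hiidg
Hunk 6: at line 5 remove [rlafp,mgrs] add [chda,wooy] -> 12 lines: wuxp qrwhs ymwu awq kbp bgqp chda wooy wyrz udfb ohe hiidg
Final line count: 12

Answer: 12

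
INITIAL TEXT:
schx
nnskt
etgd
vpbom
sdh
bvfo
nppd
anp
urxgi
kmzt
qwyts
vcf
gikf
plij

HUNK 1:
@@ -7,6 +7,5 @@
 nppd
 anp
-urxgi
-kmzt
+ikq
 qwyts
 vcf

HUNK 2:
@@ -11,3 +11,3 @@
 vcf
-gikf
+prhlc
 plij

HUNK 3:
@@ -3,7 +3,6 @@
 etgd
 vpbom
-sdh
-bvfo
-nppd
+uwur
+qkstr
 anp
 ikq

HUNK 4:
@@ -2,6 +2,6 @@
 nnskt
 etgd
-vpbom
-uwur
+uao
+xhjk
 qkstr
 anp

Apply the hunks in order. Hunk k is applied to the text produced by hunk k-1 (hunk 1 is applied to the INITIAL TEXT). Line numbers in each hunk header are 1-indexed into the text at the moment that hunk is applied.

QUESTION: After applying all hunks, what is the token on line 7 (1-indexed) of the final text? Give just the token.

Hunk 1: at line 7 remove [urxgi,kmzt] add [ikq] -> 13 lines: schx nnskt etgd vpbom sdh bvfo nppd anp ikq qwyts vcf gikf plij
Hunk 2: at line 11 remove [gikf] add [prhlc] -> 13 lines: schx nnskt etgd vpbom sdh bvfo nppd anp ikq qwyts vcf prhlc plij
Hunk 3: at line 3 remove [sdh,bvfo,nppd] add [uwur,qkstr] -> 12 lines: schx nnskt etgd vpbom uwur qkstr anp ikq qwyts vcf prhlc plij
Hunk 4: at line 2 remove [vpbom,uwur] add [uao,xhjk] -> 12 lines: schx nnskt etgd uao xhjk qkstr anp ikq qwyts vcf prhlc plij
Final line 7: anp

Answer: anp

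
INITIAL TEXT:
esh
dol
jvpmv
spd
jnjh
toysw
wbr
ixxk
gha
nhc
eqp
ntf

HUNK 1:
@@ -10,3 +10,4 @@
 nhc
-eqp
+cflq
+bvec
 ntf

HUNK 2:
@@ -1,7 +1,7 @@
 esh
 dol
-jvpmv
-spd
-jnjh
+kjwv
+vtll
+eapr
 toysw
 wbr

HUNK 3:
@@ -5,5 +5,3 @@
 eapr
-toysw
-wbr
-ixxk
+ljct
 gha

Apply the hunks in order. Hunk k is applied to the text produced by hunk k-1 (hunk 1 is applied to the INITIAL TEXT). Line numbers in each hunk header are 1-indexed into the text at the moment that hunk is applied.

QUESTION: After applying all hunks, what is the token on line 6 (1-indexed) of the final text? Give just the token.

Answer: ljct

Derivation:
Hunk 1: at line 10 remove [eqp] add [cflq,bvec] -> 13 lines: esh dol jvpmv spd jnjh toysw wbr ixxk gha nhc cflq bvec ntf
Hunk 2: at line 1 remove [jvpmv,spd,jnjh] add [kjwv,vtll,eapr] -> 13 lines: esh dol kjwv vtll eapr toysw wbr ixxk gha nhc cflq bvec ntf
Hunk 3: at line 5 remove [toysw,wbr,ixxk] add [ljct] -> 11 lines: esh dol kjwv vtll eapr ljct gha nhc cflq bvec ntf
Final line 6: ljct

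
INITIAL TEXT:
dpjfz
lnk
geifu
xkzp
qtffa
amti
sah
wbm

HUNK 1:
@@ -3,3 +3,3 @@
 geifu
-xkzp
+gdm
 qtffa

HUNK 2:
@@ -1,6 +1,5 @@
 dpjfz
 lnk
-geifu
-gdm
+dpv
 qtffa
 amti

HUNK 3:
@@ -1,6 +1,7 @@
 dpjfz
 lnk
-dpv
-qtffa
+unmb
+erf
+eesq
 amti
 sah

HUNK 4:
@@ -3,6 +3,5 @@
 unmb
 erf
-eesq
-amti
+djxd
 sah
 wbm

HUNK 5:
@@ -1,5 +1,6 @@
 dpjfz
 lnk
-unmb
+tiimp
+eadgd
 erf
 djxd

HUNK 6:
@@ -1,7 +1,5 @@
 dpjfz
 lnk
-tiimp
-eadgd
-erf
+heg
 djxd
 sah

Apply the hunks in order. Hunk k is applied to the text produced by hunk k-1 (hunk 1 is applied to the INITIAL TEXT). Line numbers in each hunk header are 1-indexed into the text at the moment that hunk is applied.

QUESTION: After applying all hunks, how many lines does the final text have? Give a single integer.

Answer: 6

Derivation:
Hunk 1: at line 3 remove [xkzp] add [gdm] -> 8 lines: dpjfz lnk geifu gdm qtffa amti sah wbm
Hunk 2: at line 1 remove [geifu,gdm] add [dpv] -> 7 lines: dpjfz lnk dpv qtffa amti sah wbm
Hunk 3: at line 1 remove [dpv,qtffa] add [unmb,erf,eesq] -> 8 lines: dpjfz lnk unmb erf eesq amti sah wbm
Hunk 4: at line 3 remove [eesq,amti] add [djxd] -> 7 lines: dpjfz lnk unmb erf djxd sah wbm
Hunk 5: at line 1 remove [unmb] add [tiimp,eadgd] -> 8 lines: dpjfz lnk tiimp eadgd erf djxd sah wbm
Hunk 6: at line 1 remove [tiimp,eadgd,erf] add [heg] -> 6 lines: dpjfz lnk heg djxd sah wbm
Final line count: 6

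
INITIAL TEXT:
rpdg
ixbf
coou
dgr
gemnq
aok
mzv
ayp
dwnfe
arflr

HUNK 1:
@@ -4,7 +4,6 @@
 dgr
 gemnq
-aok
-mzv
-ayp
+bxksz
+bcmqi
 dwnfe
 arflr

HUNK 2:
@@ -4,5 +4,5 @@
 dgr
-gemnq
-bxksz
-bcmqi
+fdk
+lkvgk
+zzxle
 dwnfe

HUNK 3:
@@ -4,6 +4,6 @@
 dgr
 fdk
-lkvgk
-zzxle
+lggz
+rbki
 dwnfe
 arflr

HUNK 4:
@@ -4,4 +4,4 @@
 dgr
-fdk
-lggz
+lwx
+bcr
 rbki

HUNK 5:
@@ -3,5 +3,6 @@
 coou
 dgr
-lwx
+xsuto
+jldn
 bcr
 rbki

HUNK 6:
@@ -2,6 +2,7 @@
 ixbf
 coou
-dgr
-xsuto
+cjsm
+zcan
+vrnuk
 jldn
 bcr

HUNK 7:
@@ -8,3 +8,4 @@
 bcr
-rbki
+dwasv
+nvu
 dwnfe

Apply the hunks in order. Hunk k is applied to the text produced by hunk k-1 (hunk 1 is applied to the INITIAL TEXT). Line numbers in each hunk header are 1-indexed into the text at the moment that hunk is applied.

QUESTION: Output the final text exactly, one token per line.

Answer: rpdg
ixbf
coou
cjsm
zcan
vrnuk
jldn
bcr
dwasv
nvu
dwnfe
arflr

Derivation:
Hunk 1: at line 4 remove [aok,mzv,ayp] add [bxksz,bcmqi] -> 9 lines: rpdg ixbf coou dgr gemnq bxksz bcmqi dwnfe arflr
Hunk 2: at line 4 remove [gemnq,bxksz,bcmqi] add [fdk,lkvgk,zzxle] -> 9 lines: rpdg ixbf coou dgr fdk lkvgk zzxle dwnfe arflr
Hunk 3: at line 4 remove [lkvgk,zzxle] add [lggz,rbki] -> 9 lines: rpdg ixbf coou dgr fdk lggz rbki dwnfe arflr
Hunk 4: at line 4 remove [fdk,lggz] add [lwx,bcr] -> 9 lines: rpdg ixbf coou dgr lwx bcr rbki dwnfe arflr
Hunk 5: at line 3 remove [lwx] add [xsuto,jldn] -> 10 lines: rpdg ixbf coou dgr xsuto jldn bcr rbki dwnfe arflr
Hunk 6: at line 2 remove [dgr,xsuto] add [cjsm,zcan,vrnuk] -> 11 lines: rpdg ixbf coou cjsm zcan vrnuk jldn bcr rbki dwnfe arflr
Hunk 7: at line 8 remove [rbki] add [dwasv,nvu] -> 12 lines: rpdg ixbf coou cjsm zcan vrnuk jldn bcr dwasv nvu dwnfe arflr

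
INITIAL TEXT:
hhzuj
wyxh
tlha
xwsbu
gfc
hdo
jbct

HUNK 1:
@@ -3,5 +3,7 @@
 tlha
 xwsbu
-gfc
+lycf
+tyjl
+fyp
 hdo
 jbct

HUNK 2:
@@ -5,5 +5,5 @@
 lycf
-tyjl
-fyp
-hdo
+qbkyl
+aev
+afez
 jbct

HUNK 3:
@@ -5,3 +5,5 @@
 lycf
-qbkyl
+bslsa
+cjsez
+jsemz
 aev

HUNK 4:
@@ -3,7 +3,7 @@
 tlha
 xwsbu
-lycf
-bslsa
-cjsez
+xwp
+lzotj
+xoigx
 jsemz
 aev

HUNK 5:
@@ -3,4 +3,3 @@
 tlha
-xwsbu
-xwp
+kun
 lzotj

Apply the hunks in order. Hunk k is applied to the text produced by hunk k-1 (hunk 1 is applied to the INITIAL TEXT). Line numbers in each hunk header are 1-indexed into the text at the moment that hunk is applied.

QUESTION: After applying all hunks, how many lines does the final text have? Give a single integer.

Answer: 10

Derivation:
Hunk 1: at line 3 remove [gfc] add [lycf,tyjl,fyp] -> 9 lines: hhzuj wyxh tlha xwsbu lycf tyjl fyp hdo jbct
Hunk 2: at line 5 remove [tyjl,fyp,hdo] add [qbkyl,aev,afez] -> 9 lines: hhzuj wyxh tlha xwsbu lycf qbkyl aev afez jbct
Hunk 3: at line 5 remove [qbkyl] add [bslsa,cjsez,jsemz] -> 11 lines: hhzuj wyxh tlha xwsbu lycf bslsa cjsez jsemz aev afez jbct
Hunk 4: at line 3 remove [lycf,bslsa,cjsez] add [xwp,lzotj,xoigx] -> 11 lines: hhzuj wyxh tlha xwsbu xwp lzotj xoigx jsemz aev afez jbct
Hunk 5: at line 3 remove [xwsbu,xwp] add [kun] -> 10 lines: hhzuj wyxh tlha kun lzotj xoigx jsemz aev afez jbct
Final line count: 10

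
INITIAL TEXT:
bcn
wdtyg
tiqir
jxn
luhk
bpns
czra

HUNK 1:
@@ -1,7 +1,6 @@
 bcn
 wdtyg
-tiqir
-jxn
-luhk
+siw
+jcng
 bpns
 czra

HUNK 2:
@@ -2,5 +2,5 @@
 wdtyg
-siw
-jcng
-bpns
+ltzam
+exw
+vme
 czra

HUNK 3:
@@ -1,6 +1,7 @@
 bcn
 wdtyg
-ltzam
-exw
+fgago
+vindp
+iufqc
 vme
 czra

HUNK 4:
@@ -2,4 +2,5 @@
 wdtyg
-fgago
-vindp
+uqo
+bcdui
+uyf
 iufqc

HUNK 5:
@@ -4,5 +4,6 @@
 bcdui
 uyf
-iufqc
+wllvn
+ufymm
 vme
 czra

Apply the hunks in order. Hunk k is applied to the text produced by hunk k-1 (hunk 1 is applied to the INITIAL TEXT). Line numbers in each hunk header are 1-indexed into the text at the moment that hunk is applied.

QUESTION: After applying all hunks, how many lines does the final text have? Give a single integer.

Answer: 9

Derivation:
Hunk 1: at line 1 remove [tiqir,jxn,luhk] add [siw,jcng] -> 6 lines: bcn wdtyg siw jcng bpns czra
Hunk 2: at line 2 remove [siw,jcng,bpns] add [ltzam,exw,vme] -> 6 lines: bcn wdtyg ltzam exw vme czra
Hunk 3: at line 1 remove [ltzam,exw] add [fgago,vindp,iufqc] -> 7 lines: bcn wdtyg fgago vindp iufqc vme czra
Hunk 4: at line 2 remove [fgago,vindp] add [uqo,bcdui,uyf] -> 8 lines: bcn wdtyg uqo bcdui uyf iufqc vme czra
Hunk 5: at line 4 remove [iufqc] add [wllvn,ufymm] -> 9 lines: bcn wdtyg uqo bcdui uyf wllvn ufymm vme czra
Final line count: 9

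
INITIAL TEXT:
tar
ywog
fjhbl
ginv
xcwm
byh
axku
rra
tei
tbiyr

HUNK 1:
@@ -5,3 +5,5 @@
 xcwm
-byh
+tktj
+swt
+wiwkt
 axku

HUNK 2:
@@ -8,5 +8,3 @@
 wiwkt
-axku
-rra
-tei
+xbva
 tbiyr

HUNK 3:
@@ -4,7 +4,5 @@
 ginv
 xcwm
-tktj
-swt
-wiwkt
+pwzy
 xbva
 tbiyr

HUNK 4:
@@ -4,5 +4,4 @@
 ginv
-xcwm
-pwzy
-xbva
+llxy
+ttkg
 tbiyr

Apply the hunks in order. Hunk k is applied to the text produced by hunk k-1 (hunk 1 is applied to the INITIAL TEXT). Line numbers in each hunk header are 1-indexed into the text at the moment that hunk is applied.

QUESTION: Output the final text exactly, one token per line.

Hunk 1: at line 5 remove [byh] add [tktj,swt,wiwkt] -> 12 lines: tar ywog fjhbl ginv xcwm tktj swt wiwkt axku rra tei tbiyr
Hunk 2: at line 8 remove [axku,rra,tei] add [xbva] -> 10 lines: tar ywog fjhbl ginv xcwm tktj swt wiwkt xbva tbiyr
Hunk 3: at line 4 remove [tktj,swt,wiwkt] add [pwzy] -> 8 lines: tar ywog fjhbl ginv xcwm pwzy xbva tbiyr
Hunk 4: at line 4 remove [xcwm,pwzy,xbva] add [llxy,ttkg] -> 7 lines: tar ywog fjhbl ginv llxy ttkg tbiyr

Answer: tar
ywog
fjhbl
ginv
llxy
ttkg
tbiyr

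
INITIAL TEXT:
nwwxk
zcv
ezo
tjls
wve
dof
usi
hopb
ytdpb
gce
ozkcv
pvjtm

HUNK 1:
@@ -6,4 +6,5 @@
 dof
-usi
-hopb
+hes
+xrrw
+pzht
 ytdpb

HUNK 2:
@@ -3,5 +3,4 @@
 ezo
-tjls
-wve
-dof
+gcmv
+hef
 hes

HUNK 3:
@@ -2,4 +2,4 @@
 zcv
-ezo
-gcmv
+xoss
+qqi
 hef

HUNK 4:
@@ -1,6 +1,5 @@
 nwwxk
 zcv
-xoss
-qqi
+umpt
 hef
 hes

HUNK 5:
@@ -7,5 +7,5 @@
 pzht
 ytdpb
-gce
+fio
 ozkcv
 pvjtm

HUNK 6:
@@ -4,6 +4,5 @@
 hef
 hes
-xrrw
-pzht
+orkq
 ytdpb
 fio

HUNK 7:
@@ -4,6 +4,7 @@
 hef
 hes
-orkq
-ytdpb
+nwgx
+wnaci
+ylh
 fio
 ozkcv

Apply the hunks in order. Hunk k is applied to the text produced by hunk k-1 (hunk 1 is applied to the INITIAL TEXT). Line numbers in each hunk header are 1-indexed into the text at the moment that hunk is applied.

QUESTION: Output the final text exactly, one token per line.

Answer: nwwxk
zcv
umpt
hef
hes
nwgx
wnaci
ylh
fio
ozkcv
pvjtm

Derivation:
Hunk 1: at line 6 remove [usi,hopb] add [hes,xrrw,pzht] -> 13 lines: nwwxk zcv ezo tjls wve dof hes xrrw pzht ytdpb gce ozkcv pvjtm
Hunk 2: at line 3 remove [tjls,wve,dof] add [gcmv,hef] -> 12 lines: nwwxk zcv ezo gcmv hef hes xrrw pzht ytdpb gce ozkcv pvjtm
Hunk 3: at line 2 remove [ezo,gcmv] add [xoss,qqi] -> 12 lines: nwwxk zcv xoss qqi hef hes xrrw pzht ytdpb gce ozkcv pvjtm
Hunk 4: at line 1 remove [xoss,qqi] add [umpt] -> 11 lines: nwwxk zcv umpt hef hes xrrw pzht ytdpb gce ozkcv pvjtm
Hunk 5: at line 7 remove [gce] add [fio] -> 11 lines: nwwxk zcv umpt hef hes xrrw pzht ytdpb fio ozkcv pvjtm
Hunk 6: at line 4 remove [xrrw,pzht] add [orkq] -> 10 lines: nwwxk zcv umpt hef hes orkq ytdpb fio ozkcv pvjtm
Hunk 7: at line 4 remove [orkq,ytdpb] add [nwgx,wnaci,ylh] -> 11 lines: nwwxk zcv umpt hef hes nwgx wnaci ylh fio ozkcv pvjtm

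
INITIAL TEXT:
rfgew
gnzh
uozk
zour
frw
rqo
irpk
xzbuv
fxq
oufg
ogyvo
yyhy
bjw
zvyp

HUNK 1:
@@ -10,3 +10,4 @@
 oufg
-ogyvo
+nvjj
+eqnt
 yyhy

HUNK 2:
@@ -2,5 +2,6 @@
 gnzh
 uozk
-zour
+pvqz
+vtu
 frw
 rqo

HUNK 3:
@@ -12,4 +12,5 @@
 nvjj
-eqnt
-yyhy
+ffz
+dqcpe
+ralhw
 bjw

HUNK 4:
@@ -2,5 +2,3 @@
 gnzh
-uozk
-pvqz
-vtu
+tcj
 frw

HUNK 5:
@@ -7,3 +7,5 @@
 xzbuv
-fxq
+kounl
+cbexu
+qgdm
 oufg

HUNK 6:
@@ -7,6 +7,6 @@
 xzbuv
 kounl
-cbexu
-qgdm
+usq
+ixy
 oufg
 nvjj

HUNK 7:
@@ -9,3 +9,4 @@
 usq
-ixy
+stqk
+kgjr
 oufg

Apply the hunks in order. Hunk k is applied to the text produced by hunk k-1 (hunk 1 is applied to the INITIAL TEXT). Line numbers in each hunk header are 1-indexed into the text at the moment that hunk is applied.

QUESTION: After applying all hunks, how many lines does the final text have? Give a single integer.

Hunk 1: at line 10 remove [ogyvo] add [nvjj,eqnt] -> 15 lines: rfgew gnzh uozk zour frw rqo irpk xzbuv fxq oufg nvjj eqnt yyhy bjw zvyp
Hunk 2: at line 2 remove [zour] add [pvqz,vtu] -> 16 lines: rfgew gnzh uozk pvqz vtu frw rqo irpk xzbuv fxq oufg nvjj eqnt yyhy bjw zvyp
Hunk 3: at line 12 remove [eqnt,yyhy] add [ffz,dqcpe,ralhw] -> 17 lines: rfgew gnzh uozk pvqz vtu frw rqo irpk xzbuv fxq oufg nvjj ffz dqcpe ralhw bjw zvyp
Hunk 4: at line 2 remove [uozk,pvqz,vtu] add [tcj] -> 15 lines: rfgew gnzh tcj frw rqo irpk xzbuv fxq oufg nvjj ffz dqcpe ralhw bjw zvyp
Hunk 5: at line 7 remove [fxq] add [kounl,cbexu,qgdm] -> 17 lines: rfgew gnzh tcj frw rqo irpk xzbuv kounl cbexu qgdm oufg nvjj ffz dqcpe ralhw bjw zvyp
Hunk 6: at line 7 remove [cbexu,qgdm] add [usq,ixy] -> 17 lines: rfgew gnzh tcj frw rqo irpk xzbuv kounl usq ixy oufg nvjj ffz dqcpe ralhw bjw zvyp
Hunk 7: at line 9 remove [ixy] add [stqk,kgjr] -> 18 lines: rfgew gnzh tcj frw rqo irpk xzbuv kounl usq stqk kgjr oufg nvjj ffz dqcpe ralhw bjw zvyp
Final line count: 18

Answer: 18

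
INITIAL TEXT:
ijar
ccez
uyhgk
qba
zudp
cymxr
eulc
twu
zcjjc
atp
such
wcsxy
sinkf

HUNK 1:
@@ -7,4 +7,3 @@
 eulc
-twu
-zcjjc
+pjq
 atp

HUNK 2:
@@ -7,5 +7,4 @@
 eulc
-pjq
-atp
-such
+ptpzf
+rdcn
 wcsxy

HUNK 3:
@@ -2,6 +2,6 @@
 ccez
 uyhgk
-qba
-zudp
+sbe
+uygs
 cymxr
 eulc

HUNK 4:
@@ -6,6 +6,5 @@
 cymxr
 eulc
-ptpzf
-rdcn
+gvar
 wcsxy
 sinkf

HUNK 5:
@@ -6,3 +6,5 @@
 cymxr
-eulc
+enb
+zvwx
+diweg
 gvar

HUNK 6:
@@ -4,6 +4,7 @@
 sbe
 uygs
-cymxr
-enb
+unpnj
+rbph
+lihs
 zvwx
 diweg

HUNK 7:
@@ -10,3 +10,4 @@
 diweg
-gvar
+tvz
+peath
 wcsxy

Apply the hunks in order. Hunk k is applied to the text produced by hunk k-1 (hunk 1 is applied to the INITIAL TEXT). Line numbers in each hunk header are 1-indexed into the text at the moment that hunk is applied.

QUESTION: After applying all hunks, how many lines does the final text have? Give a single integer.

Answer: 14

Derivation:
Hunk 1: at line 7 remove [twu,zcjjc] add [pjq] -> 12 lines: ijar ccez uyhgk qba zudp cymxr eulc pjq atp such wcsxy sinkf
Hunk 2: at line 7 remove [pjq,atp,such] add [ptpzf,rdcn] -> 11 lines: ijar ccez uyhgk qba zudp cymxr eulc ptpzf rdcn wcsxy sinkf
Hunk 3: at line 2 remove [qba,zudp] add [sbe,uygs] -> 11 lines: ijar ccez uyhgk sbe uygs cymxr eulc ptpzf rdcn wcsxy sinkf
Hunk 4: at line 6 remove [ptpzf,rdcn] add [gvar] -> 10 lines: ijar ccez uyhgk sbe uygs cymxr eulc gvar wcsxy sinkf
Hunk 5: at line 6 remove [eulc] add [enb,zvwx,diweg] -> 12 lines: ijar ccez uyhgk sbe uygs cymxr enb zvwx diweg gvar wcsxy sinkf
Hunk 6: at line 4 remove [cymxr,enb] add [unpnj,rbph,lihs] -> 13 lines: ijar ccez uyhgk sbe uygs unpnj rbph lihs zvwx diweg gvar wcsxy sinkf
Hunk 7: at line 10 remove [gvar] add [tvz,peath] -> 14 lines: ijar ccez uyhgk sbe uygs unpnj rbph lihs zvwx diweg tvz peath wcsxy sinkf
Final line count: 14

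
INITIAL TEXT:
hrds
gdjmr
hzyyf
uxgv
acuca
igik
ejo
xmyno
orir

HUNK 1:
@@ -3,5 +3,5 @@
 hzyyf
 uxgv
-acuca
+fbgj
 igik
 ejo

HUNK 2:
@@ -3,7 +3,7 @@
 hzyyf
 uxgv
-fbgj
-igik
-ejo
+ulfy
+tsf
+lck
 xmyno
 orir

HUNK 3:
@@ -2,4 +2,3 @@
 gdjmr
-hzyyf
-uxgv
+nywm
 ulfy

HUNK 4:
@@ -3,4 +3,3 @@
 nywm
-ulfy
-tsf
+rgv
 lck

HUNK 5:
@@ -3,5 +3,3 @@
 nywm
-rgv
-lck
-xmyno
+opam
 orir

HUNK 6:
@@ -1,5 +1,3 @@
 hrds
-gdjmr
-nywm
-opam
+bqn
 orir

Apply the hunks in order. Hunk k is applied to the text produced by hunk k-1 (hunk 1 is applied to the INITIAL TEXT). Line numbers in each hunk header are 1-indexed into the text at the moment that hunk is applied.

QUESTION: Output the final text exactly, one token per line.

Answer: hrds
bqn
orir

Derivation:
Hunk 1: at line 3 remove [acuca] add [fbgj] -> 9 lines: hrds gdjmr hzyyf uxgv fbgj igik ejo xmyno orir
Hunk 2: at line 3 remove [fbgj,igik,ejo] add [ulfy,tsf,lck] -> 9 lines: hrds gdjmr hzyyf uxgv ulfy tsf lck xmyno orir
Hunk 3: at line 2 remove [hzyyf,uxgv] add [nywm] -> 8 lines: hrds gdjmr nywm ulfy tsf lck xmyno orir
Hunk 4: at line 3 remove [ulfy,tsf] add [rgv] -> 7 lines: hrds gdjmr nywm rgv lck xmyno orir
Hunk 5: at line 3 remove [rgv,lck,xmyno] add [opam] -> 5 lines: hrds gdjmr nywm opam orir
Hunk 6: at line 1 remove [gdjmr,nywm,opam] add [bqn] -> 3 lines: hrds bqn orir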